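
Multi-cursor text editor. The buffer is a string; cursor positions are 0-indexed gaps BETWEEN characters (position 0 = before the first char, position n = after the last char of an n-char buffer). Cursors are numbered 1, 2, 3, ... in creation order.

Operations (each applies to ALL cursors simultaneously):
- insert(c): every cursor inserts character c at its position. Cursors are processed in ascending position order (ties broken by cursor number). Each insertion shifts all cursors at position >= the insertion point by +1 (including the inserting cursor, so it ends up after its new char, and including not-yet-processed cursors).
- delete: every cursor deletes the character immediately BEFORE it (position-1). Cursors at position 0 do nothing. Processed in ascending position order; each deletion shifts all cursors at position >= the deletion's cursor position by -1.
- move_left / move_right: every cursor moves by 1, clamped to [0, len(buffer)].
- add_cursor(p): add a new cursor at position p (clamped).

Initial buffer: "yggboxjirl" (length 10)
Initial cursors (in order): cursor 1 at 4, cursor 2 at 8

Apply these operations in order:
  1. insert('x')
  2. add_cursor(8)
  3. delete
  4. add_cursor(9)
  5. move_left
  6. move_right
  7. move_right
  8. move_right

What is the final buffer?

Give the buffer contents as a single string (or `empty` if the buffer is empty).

After op 1 (insert('x')): buffer="yggbxoxjixrl" (len 12), cursors c1@5 c2@10, authorship ....1....2..
After op 2 (add_cursor(8)): buffer="yggbxoxjixrl" (len 12), cursors c1@5 c3@8 c2@10, authorship ....1....2..
After op 3 (delete): buffer="yggboxirl" (len 9), cursors c1@4 c3@6 c2@7, authorship .........
After op 4 (add_cursor(9)): buffer="yggboxirl" (len 9), cursors c1@4 c3@6 c2@7 c4@9, authorship .........
After op 5 (move_left): buffer="yggboxirl" (len 9), cursors c1@3 c3@5 c2@6 c4@8, authorship .........
After op 6 (move_right): buffer="yggboxirl" (len 9), cursors c1@4 c3@6 c2@7 c4@9, authorship .........
After op 7 (move_right): buffer="yggboxirl" (len 9), cursors c1@5 c3@7 c2@8 c4@9, authorship .........
After op 8 (move_right): buffer="yggboxirl" (len 9), cursors c1@6 c3@8 c2@9 c4@9, authorship .........

Answer: yggboxirl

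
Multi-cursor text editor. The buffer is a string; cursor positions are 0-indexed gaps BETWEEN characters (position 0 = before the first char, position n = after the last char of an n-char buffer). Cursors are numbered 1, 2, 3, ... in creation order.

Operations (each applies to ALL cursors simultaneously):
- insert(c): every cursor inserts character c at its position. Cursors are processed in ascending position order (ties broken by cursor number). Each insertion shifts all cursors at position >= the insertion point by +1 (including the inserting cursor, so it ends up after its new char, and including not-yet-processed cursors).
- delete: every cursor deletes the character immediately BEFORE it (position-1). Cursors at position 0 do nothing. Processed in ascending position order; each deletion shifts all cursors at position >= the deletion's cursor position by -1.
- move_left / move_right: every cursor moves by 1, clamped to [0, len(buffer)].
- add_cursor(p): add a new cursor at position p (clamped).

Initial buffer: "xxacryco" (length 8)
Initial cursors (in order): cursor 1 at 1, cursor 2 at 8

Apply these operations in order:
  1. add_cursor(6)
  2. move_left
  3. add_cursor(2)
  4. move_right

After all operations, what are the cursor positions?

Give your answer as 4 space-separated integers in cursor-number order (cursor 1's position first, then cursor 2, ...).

Answer: 1 8 6 3

Derivation:
After op 1 (add_cursor(6)): buffer="xxacryco" (len 8), cursors c1@1 c3@6 c2@8, authorship ........
After op 2 (move_left): buffer="xxacryco" (len 8), cursors c1@0 c3@5 c2@7, authorship ........
After op 3 (add_cursor(2)): buffer="xxacryco" (len 8), cursors c1@0 c4@2 c3@5 c2@7, authorship ........
After op 4 (move_right): buffer="xxacryco" (len 8), cursors c1@1 c4@3 c3@6 c2@8, authorship ........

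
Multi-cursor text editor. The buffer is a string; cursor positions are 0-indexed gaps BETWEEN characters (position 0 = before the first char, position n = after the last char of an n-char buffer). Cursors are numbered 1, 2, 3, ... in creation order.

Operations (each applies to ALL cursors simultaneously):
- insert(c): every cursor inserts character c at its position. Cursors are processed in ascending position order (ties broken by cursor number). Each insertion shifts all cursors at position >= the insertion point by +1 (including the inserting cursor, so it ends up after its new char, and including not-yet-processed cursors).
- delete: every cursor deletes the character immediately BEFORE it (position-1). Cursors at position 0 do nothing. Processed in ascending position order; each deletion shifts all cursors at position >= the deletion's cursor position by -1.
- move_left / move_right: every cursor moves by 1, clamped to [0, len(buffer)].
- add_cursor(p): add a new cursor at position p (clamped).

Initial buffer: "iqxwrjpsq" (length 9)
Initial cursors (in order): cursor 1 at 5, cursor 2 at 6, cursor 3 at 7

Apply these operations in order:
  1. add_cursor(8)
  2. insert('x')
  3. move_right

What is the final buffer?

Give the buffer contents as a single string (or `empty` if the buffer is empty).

After op 1 (add_cursor(8)): buffer="iqxwrjpsq" (len 9), cursors c1@5 c2@6 c3@7 c4@8, authorship .........
After op 2 (insert('x')): buffer="iqxwrxjxpxsxq" (len 13), cursors c1@6 c2@8 c3@10 c4@12, authorship .....1.2.3.4.
After op 3 (move_right): buffer="iqxwrxjxpxsxq" (len 13), cursors c1@7 c2@9 c3@11 c4@13, authorship .....1.2.3.4.

Answer: iqxwrxjxpxsxq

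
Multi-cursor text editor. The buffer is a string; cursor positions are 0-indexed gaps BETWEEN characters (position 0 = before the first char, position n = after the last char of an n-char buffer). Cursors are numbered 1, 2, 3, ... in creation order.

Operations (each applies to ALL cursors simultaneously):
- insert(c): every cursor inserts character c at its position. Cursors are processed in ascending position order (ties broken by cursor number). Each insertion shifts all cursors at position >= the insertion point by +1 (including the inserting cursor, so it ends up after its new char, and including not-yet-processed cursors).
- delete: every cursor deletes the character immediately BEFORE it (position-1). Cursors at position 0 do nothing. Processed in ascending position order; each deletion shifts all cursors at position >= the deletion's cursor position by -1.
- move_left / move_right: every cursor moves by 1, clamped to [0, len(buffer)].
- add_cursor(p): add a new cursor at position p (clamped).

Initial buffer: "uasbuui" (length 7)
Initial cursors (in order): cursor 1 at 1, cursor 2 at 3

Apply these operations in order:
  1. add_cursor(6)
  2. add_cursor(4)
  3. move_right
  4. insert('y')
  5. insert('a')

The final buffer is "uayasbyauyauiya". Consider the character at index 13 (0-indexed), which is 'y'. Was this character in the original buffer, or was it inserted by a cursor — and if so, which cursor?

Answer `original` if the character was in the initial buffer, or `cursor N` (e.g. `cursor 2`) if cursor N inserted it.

Answer: cursor 3

Derivation:
After op 1 (add_cursor(6)): buffer="uasbuui" (len 7), cursors c1@1 c2@3 c3@6, authorship .......
After op 2 (add_cursor(4)): buffer="uasbuui" (len 7), cursors c1@1 c2@3 c4@4 c3@6, authorship .......
After op 3 (move_right): buffer="uasbuui" (len 7), cursors c1@2 c2@4 c4@5 c3@7, authorship .......
After op 4 (insert('y')): buffer="uaysbyuyuiy" (len 11), cursors c1@3 c2@6 c4@8 c3@11, authorship ..1..2.4..3
After op 5 (insert('a')): buffer="uayasbyauyauiya" (len 15), cursors c1@4 c2@8 c4@11 c3@15, authorship ..11..22.44..33
Authorship (.=original, N=cursor N): . . 1 1 . . 2 2 . 4 4 . . 3 3
Index 13: author = 3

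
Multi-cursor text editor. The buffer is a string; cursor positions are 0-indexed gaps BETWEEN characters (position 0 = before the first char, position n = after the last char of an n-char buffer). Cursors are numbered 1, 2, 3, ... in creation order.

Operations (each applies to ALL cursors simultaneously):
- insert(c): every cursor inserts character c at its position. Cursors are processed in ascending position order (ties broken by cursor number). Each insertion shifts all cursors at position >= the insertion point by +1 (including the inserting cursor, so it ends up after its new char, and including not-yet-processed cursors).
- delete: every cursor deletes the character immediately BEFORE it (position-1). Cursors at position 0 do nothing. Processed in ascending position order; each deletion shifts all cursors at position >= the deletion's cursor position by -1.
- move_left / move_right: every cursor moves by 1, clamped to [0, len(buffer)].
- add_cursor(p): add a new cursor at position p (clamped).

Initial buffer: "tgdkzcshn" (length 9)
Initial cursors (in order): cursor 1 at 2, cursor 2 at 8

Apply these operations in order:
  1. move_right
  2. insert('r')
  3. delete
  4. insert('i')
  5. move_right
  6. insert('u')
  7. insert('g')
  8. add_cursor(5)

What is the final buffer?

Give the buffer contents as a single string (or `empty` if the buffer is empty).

After op 1 (move_right): buffer="tgdkzcshn" (len 9), cursors c1@3 c2@9, authorship .........
After op 2 (insert('r')): buffer="tgdrkzcshnr" (len 11), cursors c1@4 c2@11, authorship ...1......2
After op 3 (delete): buffer="tgdkzcshn" (len 9), cursors c1@3 c2@9, authorship .........
After op 4 (insert('i')): buffer="tgdikzcshni" (len 11), cursors c1@4 c2@11, authorship ...1......2
After op 5 (move_right): buffer="tgdikzcshni" (len 11), cursors c1@5 c2@11, authorship ...1......2
After op 6 (insert('u')): buffer="tgdikuzcshniu" (len 13), cursors c1@6 c2@13, authorship ...1.1.....22
After op 7 (insert('g')): buffer="tgdikugzcshniug" (len 15), cursors c1@7 c2@15, authorship ...1.11.....222
After op 8 (add_cursor(5)): buffer="tgdikugzcshniug" (len 15), cursors c3@5 c1@7 c2@15, authorship ...1.11.....222

Answer: tgdikugzcshniug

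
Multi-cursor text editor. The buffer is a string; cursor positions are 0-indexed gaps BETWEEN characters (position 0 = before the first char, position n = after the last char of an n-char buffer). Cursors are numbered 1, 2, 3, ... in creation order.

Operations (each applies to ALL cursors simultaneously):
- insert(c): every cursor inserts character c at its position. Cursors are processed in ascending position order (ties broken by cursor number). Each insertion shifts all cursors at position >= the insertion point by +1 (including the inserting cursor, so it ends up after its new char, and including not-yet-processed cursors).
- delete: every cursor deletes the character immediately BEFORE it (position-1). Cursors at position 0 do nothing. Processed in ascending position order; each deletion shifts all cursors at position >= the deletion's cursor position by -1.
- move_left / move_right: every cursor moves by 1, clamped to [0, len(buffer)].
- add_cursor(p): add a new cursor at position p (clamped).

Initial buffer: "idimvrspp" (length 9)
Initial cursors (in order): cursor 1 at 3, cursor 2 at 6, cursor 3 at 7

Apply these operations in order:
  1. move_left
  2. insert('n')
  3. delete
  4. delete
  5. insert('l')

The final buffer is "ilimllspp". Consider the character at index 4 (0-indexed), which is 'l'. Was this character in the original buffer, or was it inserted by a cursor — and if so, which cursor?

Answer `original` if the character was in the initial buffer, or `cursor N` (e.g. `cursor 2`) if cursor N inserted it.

Answer: cursor 2

Derivation:
After op 1 (move_left): buffer="idimvrspp" (len 9), cursors c1@2 c2@5 c3@6, authorship .........
After op 2 (insert('n')): buffer="idnimvnrnspp" (len 12), cursors c1@3 c2@7 c3@9, authorship ..1...2.3...
After op 3 (delete): buffer="idimvrspp" (len 9), cursors c1@2 c2@5 c3@6, authorship .........
After op 4 (delete): buffer="iimspp" (len 6), cursors c1@1 c2@3 c3@3, authorship ......
After op 5 (insert('l')): buffer="ilimllspp" (len 9), cursors c1@2 c2@6 c3@6, authorship .1..23...
Authorship (.=original, N=cursor N): . 1 . . 2 3 . . .
Index 4: author = 2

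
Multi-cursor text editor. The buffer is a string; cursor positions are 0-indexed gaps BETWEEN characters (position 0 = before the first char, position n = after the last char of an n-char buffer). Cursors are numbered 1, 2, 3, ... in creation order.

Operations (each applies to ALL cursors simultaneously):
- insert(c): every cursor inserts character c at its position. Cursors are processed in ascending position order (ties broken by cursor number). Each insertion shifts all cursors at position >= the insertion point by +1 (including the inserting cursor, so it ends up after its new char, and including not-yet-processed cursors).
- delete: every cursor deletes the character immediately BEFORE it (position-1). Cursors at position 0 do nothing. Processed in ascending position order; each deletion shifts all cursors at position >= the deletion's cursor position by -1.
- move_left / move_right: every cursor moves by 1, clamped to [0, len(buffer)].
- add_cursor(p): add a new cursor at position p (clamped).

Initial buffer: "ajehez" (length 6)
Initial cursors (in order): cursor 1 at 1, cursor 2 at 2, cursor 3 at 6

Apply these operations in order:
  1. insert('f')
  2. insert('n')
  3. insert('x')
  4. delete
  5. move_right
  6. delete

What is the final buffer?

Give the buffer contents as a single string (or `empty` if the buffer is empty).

Answer: afnfnhezf

Derivation:
After op 1 (insert('f')): buffer="afjfehezf" (len 9), cursors c1@2 c2@4 c3@9, authorship .1.2....3
After op 2 (insert('n')): buffer="afnjfnehezfn" (len 12), cursors c1@3 c2@6 c3@12, authorship .11.22....33
After op 3 (insert('x')): buffer="afnxjfnxehezfnx" (len 15), cursors c1@4 c2@8 c3@15, authorship .111.222....333
After op 4 (delete): buffer="afnjfnehezfn" (len 12), cursors c1@3 c2@6 c3@12, authorship .11.22....33
After op 5 (move_right): buffer="afnjfnehezfn" (len 12), cursors c1@4 c2@7 c3@12, authorship .11.22....33
After op 6 (delete): buffer="afnfnhezf" (len 9), cursors c1@3 c2@5 c3@9, authorship .1122...3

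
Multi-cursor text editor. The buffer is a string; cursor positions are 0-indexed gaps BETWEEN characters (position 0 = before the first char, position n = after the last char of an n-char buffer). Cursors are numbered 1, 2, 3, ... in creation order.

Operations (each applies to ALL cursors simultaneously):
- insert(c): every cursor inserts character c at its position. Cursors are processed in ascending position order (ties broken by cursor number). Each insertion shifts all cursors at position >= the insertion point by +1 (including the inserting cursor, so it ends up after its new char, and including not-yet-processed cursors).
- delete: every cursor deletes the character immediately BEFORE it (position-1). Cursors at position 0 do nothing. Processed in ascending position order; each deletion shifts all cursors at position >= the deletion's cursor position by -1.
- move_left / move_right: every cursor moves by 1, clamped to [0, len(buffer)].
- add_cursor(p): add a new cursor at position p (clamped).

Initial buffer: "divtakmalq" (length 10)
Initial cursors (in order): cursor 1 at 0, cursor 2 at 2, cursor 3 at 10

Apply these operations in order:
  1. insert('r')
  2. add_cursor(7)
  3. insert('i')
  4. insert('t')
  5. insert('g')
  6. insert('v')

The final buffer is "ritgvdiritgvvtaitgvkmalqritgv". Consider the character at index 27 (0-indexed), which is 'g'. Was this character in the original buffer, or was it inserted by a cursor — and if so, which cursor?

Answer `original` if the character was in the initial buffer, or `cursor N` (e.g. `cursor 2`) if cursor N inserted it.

After op 1 (insert('r')): buffer="rdirvtakmalqr" (len 13), cursors c1@1 c2@4 c3@13, authorship 1..2........3
After op 2 (add_cursor(7)): buffer="rdirvtakmalqr" (len 13), cursors c1@1 c2@4 c4@7 c3@13, authorship 1..2........3
After op 3 (insert('i')): buffer="ridirivtaikmalqri" (len 17), cursors c1@2 c2@6 c4@10 c3@17, authorship 11..22...4.....33
After op 4 (insert('t')): buffer="ritdiritvtaitkmalqrit" (len 21), cursors c1@3 c2@8 c4@13 c3@21, authorship 111..222...44.....333
After op 5 (insert('g')): buffer="ritgdiritgvtaitgkmalqritg" (len 25), cursors c1@4 c2@10 c4@16 c3@25, authorship 1111..2222...444.....3333
After op 6 (insert('v')): buffer="ritgvdiritgvvtaitgvkmalqritgv" (len 29), cursors c1@5 c2@12 c4@19 c3@29, authorship 11111..22222...4444.....33333
Authorship (.=original, N=cursor N): 1 1 1 1 1 . . 2 2 2 2 2 . . . 4 4 4 4 . . . . . 3 3 3 3 3
Index 27: author = 3

Answer: cursor 3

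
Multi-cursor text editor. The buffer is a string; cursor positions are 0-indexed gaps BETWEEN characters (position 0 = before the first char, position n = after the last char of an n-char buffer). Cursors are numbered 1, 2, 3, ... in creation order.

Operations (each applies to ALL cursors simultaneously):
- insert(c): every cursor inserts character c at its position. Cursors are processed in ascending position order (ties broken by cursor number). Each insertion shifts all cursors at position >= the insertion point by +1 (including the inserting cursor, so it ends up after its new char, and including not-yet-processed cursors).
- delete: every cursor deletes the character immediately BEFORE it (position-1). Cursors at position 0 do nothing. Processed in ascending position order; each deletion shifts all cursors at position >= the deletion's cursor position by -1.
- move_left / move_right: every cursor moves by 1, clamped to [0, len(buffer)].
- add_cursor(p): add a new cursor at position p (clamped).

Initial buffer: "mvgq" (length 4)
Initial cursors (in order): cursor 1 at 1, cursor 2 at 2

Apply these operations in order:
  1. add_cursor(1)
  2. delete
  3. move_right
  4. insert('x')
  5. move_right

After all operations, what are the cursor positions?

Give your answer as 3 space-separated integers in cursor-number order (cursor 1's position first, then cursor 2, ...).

Answer: 5 5 5

Derivation:
After op 1 (add_cursor(1)): buffer="mvgq" (len 4), cursors c1@1 c3@1 c2@2, authorship ....
After op 2 (delete): buffer="gq" (len 2), cursors c1@0 c2@0 c3@0, authorship ..
After op 3 (move_right): buffer="gq" (len 2), cursors c1@1 c2@1 c3@1, authorship ..
After op 4 (insert('x')): buffer="gxxxq" (len 5), cursors c1@4 c2@4 c3@4, authorship .123.
After op 5 (move_right): buffer="gxxxq" (len 5), cursors c1@5 c2@5 c3@5, authorship .123.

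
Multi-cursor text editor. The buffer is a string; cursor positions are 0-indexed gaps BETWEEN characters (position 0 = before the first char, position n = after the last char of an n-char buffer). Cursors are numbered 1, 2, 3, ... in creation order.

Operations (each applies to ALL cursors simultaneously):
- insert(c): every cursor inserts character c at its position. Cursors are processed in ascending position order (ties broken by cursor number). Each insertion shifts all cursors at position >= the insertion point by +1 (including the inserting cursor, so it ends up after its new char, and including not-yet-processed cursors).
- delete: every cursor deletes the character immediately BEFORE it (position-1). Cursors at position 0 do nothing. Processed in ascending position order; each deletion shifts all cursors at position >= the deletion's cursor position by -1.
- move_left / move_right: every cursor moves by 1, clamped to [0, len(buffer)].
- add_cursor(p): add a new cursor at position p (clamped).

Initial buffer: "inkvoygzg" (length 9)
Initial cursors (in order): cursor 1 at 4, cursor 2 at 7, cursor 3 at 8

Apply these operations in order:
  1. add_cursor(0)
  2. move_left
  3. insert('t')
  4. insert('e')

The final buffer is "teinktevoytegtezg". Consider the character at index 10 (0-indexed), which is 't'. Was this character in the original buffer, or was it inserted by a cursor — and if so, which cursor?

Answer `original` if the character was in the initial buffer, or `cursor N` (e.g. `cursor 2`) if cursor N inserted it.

After op 1 (add_cursor(0)): buffer="inkvoygzg" (len 9), cursors c4@0 c1@4 c2@7 c3@8, authorship .........
After op 2 (move_left): buffer="inkvoygzg" (len 9), cursors c4@0 c1@3 c2@6 c3@7, authorship .........
After op 3 (insert('t')): buffer="tinktvoytgtzg" (len 13), cursors c4@1 c1@5 c2@9 c3@11, authorship 4...1...2.3..
After op 4 (insert('e')): buffer="teinktevoytegtezg" (len 17), cursors c4@2 c1@7 c2@12 c3@15, authorship 44...11...22.33..
Authorship (.=original, N=cursor N): 4 4 . . . 1 1 . . . 2 2 . 3 3 . .
Index 10: author = 2

Answer: cursor 2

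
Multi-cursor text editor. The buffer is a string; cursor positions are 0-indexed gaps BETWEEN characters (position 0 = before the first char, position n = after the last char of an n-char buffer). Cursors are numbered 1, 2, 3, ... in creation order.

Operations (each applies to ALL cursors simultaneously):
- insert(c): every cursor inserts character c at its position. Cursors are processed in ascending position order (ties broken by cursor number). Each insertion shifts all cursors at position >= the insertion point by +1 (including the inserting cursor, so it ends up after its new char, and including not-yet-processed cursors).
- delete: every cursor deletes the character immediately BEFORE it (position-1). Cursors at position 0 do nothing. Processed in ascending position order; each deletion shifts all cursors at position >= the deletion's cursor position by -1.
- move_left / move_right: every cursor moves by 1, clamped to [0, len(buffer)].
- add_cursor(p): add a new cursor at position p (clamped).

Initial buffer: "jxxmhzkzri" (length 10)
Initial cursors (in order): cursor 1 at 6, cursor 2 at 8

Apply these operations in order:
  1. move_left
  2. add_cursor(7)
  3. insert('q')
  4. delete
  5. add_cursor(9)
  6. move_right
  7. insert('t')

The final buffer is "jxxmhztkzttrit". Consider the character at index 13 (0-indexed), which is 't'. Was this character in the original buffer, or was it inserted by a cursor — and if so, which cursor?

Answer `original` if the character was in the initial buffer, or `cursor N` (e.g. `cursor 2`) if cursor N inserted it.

After op 1 (move_left): buffer="jxxmhzkzri" (len 10), cursors c1@5 c2@7, authorship ..........
After op 2 (add_cursor(7)): buffer="jxxmhzkzri" (len 10), cursors c1@5 c2@7 c3@7, authorship ..........
After op 3 (insert('q')): buffer="jxxmhqzkqqzri" (len 13), cursors c1@6 c2@10 c3@10, authorship .....1..23...
After op 4 (delete): buffer="jxxmhzkzri" (len 10), cursors c1@5 c2@7 c3@7, authorship ..........
After op 5 (add_cursor(9)): buffer="jxxmhzkzri" (len 10), cursors c1@5 c2@7 c3@7 c4@9, authorship ..........
After op 6 (move_right): buffer="jxxmhzkzri" (len 10), cursors c1@6 c2@8 c3@8 c4@10, authorship ..........
After op 7 (insert('t')): buffer="jxxmhztkzttrit" (len 14), cursors c1@7 c2@11 c3@11 c4@14, authorship ......1..23..4
Authorship (.=original, N=cursor N): . . . . . . 1 . . 2 3 . . 4
Index 13: author = 4

Answer: cursor 4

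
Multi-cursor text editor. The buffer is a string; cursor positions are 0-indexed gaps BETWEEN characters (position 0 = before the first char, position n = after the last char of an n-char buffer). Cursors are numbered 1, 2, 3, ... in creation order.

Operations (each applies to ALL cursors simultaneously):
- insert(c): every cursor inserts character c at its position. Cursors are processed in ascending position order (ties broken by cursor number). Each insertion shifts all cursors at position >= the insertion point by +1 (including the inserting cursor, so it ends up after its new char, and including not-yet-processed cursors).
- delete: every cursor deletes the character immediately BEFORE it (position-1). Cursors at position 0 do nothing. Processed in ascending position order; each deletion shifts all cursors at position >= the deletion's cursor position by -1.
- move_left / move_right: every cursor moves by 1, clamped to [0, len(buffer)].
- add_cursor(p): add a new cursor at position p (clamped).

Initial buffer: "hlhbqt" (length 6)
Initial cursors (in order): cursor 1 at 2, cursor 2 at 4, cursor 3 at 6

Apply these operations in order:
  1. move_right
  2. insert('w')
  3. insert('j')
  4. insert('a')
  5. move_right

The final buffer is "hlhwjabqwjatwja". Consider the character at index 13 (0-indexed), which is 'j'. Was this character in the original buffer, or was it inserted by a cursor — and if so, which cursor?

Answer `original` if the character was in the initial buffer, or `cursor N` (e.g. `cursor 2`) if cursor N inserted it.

After op 1 (move_right): buffer="hlhbqt" (len 6), cursors c1@3 c2@5 c3@6, authorship ......
After op 2 (insert('w')): buffer="hlhwbqwtw" (len 9), cursors c1@4 c2@7 c3@9, authorship ...1..2.3
After op 3 (insert('j')): buffer="hlhwjbqwjtwj" (len 12), cursors c1@5 c2@9 c3@12, authorship ...11..22.33
After op 4 (insert('a')): buffer="hlhwjabqwjatwja" (len 15), cursors c1@6 c2@11 c3@15, authorship ...111..222.333
After op 5 (move_right): buffer="hlhwjabqwjatwja" (len 15), cursors c1@7 c2@12 c3@15, authorship ...111..222.333
Authorship (.=original, N=cursor N): . . . 1 1 1 . . 2 2 2 . 3 3 3
Index 13: author = 3

Answer: cursor 3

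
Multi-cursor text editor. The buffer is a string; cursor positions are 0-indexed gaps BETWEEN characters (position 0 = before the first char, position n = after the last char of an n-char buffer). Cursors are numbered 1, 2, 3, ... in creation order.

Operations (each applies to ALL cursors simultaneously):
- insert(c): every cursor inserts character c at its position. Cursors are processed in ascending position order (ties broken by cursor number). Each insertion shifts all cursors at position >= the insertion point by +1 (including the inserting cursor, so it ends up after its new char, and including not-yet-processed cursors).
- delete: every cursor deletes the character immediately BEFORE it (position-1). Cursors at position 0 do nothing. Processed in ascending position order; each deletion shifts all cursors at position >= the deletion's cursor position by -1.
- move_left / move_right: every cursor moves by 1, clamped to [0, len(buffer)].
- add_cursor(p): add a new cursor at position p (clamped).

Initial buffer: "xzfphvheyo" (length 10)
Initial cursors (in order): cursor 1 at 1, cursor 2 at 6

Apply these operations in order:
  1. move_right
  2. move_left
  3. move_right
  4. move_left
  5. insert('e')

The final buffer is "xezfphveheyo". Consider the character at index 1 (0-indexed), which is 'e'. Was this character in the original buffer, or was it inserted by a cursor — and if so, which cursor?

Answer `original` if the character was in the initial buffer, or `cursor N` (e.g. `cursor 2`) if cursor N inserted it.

Answer: cursor 1

Derivation:
After op 1 (move_right): buffer="xzfphvheyo" (len 10), cursors c1@2 c2@7, authorship ..........
After op 2 (move_left): buffer="xzfphvheyo" (len 10), cursors c1@1 c2@6, authorship ..........
After op 3 (move_right): buffer="xzfphvheyo" (len 10), cursors c1@2 c2@7, authorship ..........
After op 4 (move_left): buffer="xzfphvheyo" (len 10), cursors c1@1 c2@6, authorship ..........
After op 5 (insert('e')): buffer="xezfphveheyo" (len 12), cursors c1@2 c2@8, authorship .1.....2....
Authorship (.=original, N=cursor N): . 1 . . . . . 2 . . . .
Index 1: author = 1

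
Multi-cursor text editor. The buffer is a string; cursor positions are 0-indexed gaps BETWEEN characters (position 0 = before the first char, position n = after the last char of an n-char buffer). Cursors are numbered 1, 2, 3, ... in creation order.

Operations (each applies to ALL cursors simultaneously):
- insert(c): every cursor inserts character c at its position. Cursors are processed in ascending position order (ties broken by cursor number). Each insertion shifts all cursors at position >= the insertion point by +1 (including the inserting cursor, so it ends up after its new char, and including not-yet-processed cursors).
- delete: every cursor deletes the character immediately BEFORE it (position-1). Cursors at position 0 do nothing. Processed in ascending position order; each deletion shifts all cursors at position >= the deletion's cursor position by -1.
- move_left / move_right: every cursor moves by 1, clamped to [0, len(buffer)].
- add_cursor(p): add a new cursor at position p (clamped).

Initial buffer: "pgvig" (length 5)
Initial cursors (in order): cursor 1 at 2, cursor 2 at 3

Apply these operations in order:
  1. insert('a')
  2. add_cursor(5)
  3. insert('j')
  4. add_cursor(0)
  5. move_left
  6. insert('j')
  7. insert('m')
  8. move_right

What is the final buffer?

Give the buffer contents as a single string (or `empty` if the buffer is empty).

After op 1 (insert('a')): buffer="pgavaig" (len 7), cursors c1@3 c2@5, authorship ..1.2..
After op 2 (add_cursor(5)): buffer="pgavaig" (len 7), cursors c1@3 c2@5 c3@5, authorship ..1.2..
After op 3 (insert('j')): buffer="pgajvajjig" (len 10), cursors c1@4 c2@8 c3@8, authorship ..11.223..
After op 4 (add_cursor(0)): buffer="pgajvajjig" (len 10), cursors c4@0 c1@4 c2@8 c3@8, authorship ..11.223..
After op 5 (move_left): buffer="pgajvajjig" (len 10), cursors c4@0 c1@3 c2@7 c3@7, authorship ..11.223..
After op 6 (insert('j')): buffer="jpgajjvajjjjig" (len 14), cursors c4@1 c1@5 c2@11 c3@11, authorship 4..111.22233..
After op 7 (insert('m')): buffer="jmpgajmjvajjjmmjig" (len 18), cursors c4@2 c1@7 c2@15 c3@15, authorship 44..1111.2223233..
After op 8 (move_right): buffer="jmpgajmjvajjjmmjig" (len 18), cursors c4@3 c1@8 c2@16 c3@16, authorship 44..1111.2223233..

Answer: jmpgajmjvajjjmmjig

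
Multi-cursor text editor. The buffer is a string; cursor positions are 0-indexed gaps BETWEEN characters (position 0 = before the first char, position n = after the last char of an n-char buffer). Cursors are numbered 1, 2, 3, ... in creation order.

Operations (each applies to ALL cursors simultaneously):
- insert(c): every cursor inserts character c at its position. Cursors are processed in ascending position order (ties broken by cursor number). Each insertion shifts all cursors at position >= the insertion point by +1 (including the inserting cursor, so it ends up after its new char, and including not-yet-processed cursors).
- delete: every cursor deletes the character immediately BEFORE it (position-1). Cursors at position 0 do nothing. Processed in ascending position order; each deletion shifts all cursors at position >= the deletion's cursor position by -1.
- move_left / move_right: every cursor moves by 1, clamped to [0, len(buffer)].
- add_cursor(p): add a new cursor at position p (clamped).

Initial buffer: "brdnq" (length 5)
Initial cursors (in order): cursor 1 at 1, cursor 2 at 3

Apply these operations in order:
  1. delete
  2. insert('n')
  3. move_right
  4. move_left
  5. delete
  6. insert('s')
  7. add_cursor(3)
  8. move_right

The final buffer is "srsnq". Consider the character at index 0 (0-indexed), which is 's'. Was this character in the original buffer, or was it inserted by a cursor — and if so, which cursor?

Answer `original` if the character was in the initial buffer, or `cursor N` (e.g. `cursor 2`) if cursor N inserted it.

Answer: cursor 1

Derivation:
After op 1 (delete): buffer="rnq" (len 3), cursors c1@0 c2@1, authorship ...
After op 2 (insert('n')): buffer="nrnnq" (len 5), cursors c1@1 c2@3, authorship 1.2..
After op 3 (move_right): buffer="nrnnq" (len 5), cursors c1@2 c2@4, authorship 1.2..
After op 4 (move_left): buffer="nrnnq" (len 5), cursors c1@1 c2@3, authorship 1.2..
After op 5 (delete): buffer="rnq" (len 3), cursors c1@0 c2@1, authorship ...
After op 6 (insert('s')): buffer="srsnq" (len 5), cursors c1@1 c2@3, authorship 1.2..
After op 7 (add_cursor(3)): buffer="srsnq" (len 5), cursors c1@1 c2@3 c3@3, authorship 1.2..
After op 8 (move_right): buffer="srsnq" (len 5), cursors c1@2 c2@4 c3@4, authorship 1.2..
Authorship (.=original, N=cursor N): 1 . 2 . .
Index 0: author = 1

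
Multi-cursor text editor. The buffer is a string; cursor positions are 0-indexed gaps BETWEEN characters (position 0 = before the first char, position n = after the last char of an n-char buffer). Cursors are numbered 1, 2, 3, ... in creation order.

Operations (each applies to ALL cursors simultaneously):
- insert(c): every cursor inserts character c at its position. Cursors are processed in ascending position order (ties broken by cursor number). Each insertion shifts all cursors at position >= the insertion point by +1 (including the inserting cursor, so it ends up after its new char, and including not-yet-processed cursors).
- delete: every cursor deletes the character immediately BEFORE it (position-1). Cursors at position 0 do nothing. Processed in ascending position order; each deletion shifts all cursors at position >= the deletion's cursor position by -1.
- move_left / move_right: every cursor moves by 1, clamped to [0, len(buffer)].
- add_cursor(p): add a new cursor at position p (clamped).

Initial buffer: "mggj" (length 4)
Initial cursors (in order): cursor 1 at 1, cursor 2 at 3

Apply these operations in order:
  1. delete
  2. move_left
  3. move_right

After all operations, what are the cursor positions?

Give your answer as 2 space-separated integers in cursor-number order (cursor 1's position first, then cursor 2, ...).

Answer: 1 1

Derivation:
After op 1 (delete): buffer="gj" (len 2), cursors c1@0 c2@1, authorship ..
After op 2 (move_left): buffer="gj" (len 2), cursors c1@0 c2@0, authorship ..
After op 3 (move_right): buffer="gj" (len 2), cursors c1@1 c2@1, authorship ..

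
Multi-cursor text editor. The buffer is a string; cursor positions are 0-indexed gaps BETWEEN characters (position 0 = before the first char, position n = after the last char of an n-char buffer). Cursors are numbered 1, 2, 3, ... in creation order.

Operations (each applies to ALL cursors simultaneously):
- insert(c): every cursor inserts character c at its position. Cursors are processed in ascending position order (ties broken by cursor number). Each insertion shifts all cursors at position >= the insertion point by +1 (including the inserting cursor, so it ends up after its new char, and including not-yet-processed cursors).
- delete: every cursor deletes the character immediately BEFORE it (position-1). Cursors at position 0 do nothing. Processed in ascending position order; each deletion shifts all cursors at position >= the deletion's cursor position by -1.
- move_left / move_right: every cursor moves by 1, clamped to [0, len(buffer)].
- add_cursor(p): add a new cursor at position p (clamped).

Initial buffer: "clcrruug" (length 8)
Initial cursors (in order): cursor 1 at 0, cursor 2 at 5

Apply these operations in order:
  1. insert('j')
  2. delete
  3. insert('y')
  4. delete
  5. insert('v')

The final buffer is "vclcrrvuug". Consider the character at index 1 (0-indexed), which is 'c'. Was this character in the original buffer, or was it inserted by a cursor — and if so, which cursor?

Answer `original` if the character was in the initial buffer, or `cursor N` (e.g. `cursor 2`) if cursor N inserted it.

After op 1 (insert('j')): buffer="jclcrrjuug" (len 10), cursors c1@1 c2@7, authorship 1.....2...
After op 2 (delete): buffer="clcrruug" (len 8), cursors c1@0 c2@5, authorship ........
After op 3 (insert('y')): buffer="yclcrryuug" (len 10), cursors c1@1 c2@7, authorship 1.....2...
After op 4 (delete): buffer="clcrruug" (len 8), cursors c1@0 c2@5, authorship ........
After op 5 (insert('v')): buffer="vclcrrvuug" (len 10), cursors c1@1 c2@7, authorship 1.....2...
Authorship (.=original, N=cursor N): 1 . . . . . 2 . . .
Index 1: author = original

Answer: original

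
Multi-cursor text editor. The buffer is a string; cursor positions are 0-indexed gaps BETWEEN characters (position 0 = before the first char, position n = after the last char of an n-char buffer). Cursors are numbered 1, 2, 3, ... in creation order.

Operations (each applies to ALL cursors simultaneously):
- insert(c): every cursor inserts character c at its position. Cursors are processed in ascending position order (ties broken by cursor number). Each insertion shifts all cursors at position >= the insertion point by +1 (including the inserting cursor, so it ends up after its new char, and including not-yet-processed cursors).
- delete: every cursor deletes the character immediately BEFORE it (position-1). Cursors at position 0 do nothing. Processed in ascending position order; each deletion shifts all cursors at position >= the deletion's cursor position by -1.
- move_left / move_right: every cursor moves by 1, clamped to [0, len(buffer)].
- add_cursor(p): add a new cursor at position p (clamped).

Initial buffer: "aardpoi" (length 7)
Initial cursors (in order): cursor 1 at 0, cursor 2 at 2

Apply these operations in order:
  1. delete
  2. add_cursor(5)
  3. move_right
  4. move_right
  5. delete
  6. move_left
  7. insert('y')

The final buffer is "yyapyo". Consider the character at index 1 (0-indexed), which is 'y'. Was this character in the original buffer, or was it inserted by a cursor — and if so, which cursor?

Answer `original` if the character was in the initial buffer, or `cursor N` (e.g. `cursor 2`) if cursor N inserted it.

After op 1 (delete): buffer="ardpoi" (len 6), cursors c1@0 c2@1, authorship ......
After op 2 (add_cursor(5)): buffer="ardpoi" (len 6), cursors c1@0 c2@1 c3@5, authorship ......
After op 3 (move_right): buffer="ardpoi" (len 6), cursors c1@1 c2@2 c3@6, authorship ......
After op 4 (move_right): buffer="ardpoi" (len 6), cursors c1@2 c2@3 c3@6, authorship ......
After op 5 (delete): buffer="apo" (len 3), cursors c1@1 c2@1 c3@3, authorship ...
After op 6 (move_left): buffer="apo" (len 3), cursors c1@0 c2@0 c3@2, authorship ...
After op 7 (insert('y')): buffer="yyapyo" (len 6), cursors c1@2 c2@2 c3@5, authorship 12..3.
Authorship (.=original, N=cursor N): 1 2 . . 3 .
Index 1: author = 2

Answer: cursor 2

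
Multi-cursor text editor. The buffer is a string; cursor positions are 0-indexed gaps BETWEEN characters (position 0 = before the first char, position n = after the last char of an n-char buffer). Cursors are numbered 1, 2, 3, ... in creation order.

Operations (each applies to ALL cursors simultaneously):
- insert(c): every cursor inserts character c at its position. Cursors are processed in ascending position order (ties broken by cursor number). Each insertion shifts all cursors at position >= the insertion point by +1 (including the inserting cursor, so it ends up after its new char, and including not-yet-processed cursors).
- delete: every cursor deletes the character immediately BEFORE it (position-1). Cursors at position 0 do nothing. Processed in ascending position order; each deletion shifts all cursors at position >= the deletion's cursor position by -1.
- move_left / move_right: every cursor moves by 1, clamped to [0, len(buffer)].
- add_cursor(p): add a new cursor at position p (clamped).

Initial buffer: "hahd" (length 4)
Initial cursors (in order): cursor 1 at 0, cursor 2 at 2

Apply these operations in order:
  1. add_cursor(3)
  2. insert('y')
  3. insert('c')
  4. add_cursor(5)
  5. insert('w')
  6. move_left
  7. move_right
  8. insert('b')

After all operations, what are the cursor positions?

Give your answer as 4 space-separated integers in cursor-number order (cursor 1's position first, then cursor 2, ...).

After op 1 (add_cursor(3)): buffer="hahd" (len 4), cursors c1@0 c2@2 c3@3, authorship ....
After op 2 (insert('y')): buffer="yhayhyd" (len 7), cursors c1@1 c2@4 c3@6, authorship 1..2.3.
After op 3 (insert('c')): buffer="ychaychycd" (len 10), cursors c1@2 c2@6 c3@9, authorship 11..22.33.
After op 4 (add_cursor(5)): buffer="ychaychycd" (len 10), cursors c1@2 c4@5 c2@6 c3@9, authorship 11..22.33.
After op 5 (insert('w')): buffer="ycwhaywcwhycwd" (len 14), cursors c1@3 c4@7 c2@9 c3@13, authorship 111..2422.333.
After op 6 (move_left): buffer="ycwhaywcwhycwd" (len 14), cursors c1@2 c4@6 c2@8 c3@12, authorship 111..2422.333.
After op 7 (move_right): buffer="ycwhaywcwhycwd" (len 14), cursors c1@3 c4@7 c2@9 c3@13, authorship 111..2422.333.
After op 8 (insert('b')): buffer="ycwbhaywbcwbhycwbd" (len 18), cursors c1@4 c4@9 c2@12 c3@17, authorship 1111..244222.3333.

Answer: 4 12 17 9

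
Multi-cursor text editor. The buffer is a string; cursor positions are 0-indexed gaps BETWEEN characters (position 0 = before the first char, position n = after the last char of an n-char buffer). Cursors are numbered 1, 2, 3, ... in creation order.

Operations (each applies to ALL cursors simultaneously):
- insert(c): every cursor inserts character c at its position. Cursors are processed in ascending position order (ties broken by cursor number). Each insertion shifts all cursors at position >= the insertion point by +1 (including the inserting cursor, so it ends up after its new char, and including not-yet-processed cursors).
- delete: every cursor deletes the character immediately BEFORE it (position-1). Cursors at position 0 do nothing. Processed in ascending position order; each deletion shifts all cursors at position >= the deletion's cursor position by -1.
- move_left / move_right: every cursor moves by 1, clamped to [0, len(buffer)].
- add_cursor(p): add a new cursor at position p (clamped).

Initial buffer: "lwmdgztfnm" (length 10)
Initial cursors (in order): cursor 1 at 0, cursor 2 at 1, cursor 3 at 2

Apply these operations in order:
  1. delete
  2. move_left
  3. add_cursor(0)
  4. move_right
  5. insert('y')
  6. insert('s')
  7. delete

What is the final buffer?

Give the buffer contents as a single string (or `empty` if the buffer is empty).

Answer: myyyydgztfnm

Derivation:
After op 1 (delete): buffer="mdgztfnm" (len 8), cursors c1@0 c2@0 c3@0, authorship ........
After op 2 (move_left): buffer="mdgztfnm" (len 8), cursors c1@0 c2@0 c3@0, authorship ........
After op 3 (add_cursor(0)): buffer="mdgztfnm" (len 8), cursors c1@0 c2@0 c3@0 c4@0, authorship ........
After op 4 (move_right): buffer="mdgztfnm" (len 8), cursors c1@1 c2@1 c3@1 c4@1, authorship ........
After op 5 (insert('y')): buffer="myyyydgztfnm" (len 12), cursors c1@5 c2@5 c3@5 c4@5, authorship .1234.......
After op 6 (insert('s')): buffer="myyyyssssdgztfnm" (len 16), cursors c1@9 c2@9 c3@9 c4@9, authorship .12341234.......
After op 7 (delete): buffer="myyyydgztfnm" (len 12), cursors c1@5 c2@5 c3@5 c4@5, authorship .1234.......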